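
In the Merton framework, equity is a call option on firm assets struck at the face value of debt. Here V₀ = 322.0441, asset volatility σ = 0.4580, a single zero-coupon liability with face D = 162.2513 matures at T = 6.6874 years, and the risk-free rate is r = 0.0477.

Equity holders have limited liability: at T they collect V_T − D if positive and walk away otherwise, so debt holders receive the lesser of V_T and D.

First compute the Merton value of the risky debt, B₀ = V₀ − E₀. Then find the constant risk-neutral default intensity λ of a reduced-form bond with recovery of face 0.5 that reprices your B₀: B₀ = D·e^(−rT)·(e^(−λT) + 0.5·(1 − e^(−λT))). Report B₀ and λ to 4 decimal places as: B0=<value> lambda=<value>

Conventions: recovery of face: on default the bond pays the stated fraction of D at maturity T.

B0=94.9978 lambda=0.0737

With assets at 322.0441 and a single debt payment of 162.2513 at 6.6874 years:
d₁ = [ln(V₀/D) + (r + σ²/2)T] / (σ√T)
   = [ln(322.0441/162.2513) + (0.0477 + 0.5·0.4580²)·6.6874] / (0.4580·√6.6874)
   = [0.685542 + 1.020377] / 1.184388 = 1.440338
d₂ = d₁ − σ√T = 1.440338 − 1.184388 = 0.255949
N(d₁) = 0.925114,  N(d₂) = 0.601005,  e^(−rT) = 0.726884
E₀ = V₀·N(d₁) − D·e^(−rT)·N(d₂)
   = 322.0441·0.925114 − 162.2513·0.726884·0.601005 = 227.046313
B₀ = V₀ − E₀ = 322.0441 − 227.046313 = 94.997787
e^(−λT) = (B₀·e^(rT)/D − 0.5)/(1 − 0.5) = (94.9978·1.375736/162.2513 − 0.5)/0.5 = 0.61098135
λ = −ln(0.61098135)/6.6874 = 0.073674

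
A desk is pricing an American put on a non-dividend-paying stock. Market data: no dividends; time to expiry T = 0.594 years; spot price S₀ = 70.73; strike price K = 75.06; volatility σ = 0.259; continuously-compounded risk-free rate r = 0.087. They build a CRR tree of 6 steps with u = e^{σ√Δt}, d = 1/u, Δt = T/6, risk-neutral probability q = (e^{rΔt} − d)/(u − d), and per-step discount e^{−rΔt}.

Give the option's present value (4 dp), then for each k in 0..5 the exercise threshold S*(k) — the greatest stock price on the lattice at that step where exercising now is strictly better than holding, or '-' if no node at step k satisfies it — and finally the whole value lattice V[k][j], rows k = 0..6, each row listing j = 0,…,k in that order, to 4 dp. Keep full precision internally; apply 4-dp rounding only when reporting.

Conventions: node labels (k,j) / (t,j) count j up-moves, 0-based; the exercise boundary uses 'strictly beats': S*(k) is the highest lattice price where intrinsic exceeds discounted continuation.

Δt=0.09900  u=1.08491  d=0.92174  q=0.53265  discount=0.99142
step 6 (expiry): payoffs max(K−S,0) = 31.6836 24.0052 14.9675 4.3300 0.0000 0.0000 0.0000
step 5: (k=5,j=0): S=47.0593, K−S=28.0007, hold=27.3570 ⇒ V=28.0007 exercise | (k=5,j=1): S=55.3896, K−S=19.6704, hold=19.0267 ⇒ V=19.6704 exercise | (k=5,j=2): S=65.1946, K−S=9.8654, hold=9.2216 ⇒ V=9.8654 exercise | (k=5,j=3): S=76.7353, K−S=0.0000, hold=2.0063 ⇒ V=2.0063 continue | (k=5,j=4): S=90.3189, K−S=0.0000, hold=0.0000 ⇒ V=0.0000 continue | (k=5,j=5): S=106.3071, K−S=0.0000, hold=0.0000 ⇒ V=0.0000 continue  boundary S*=65.1946
step 4: (k=4,j=0): S=51.0548, K−S=24.0052, hold=23.3615 ⇒ V=24.0052 exercise | (k=4,j=1): S=60.0925, K−S=14.9675, hold=14.3238 ⇒ V=14.9675 exercise | (k=4,j=2): S=70.7300, K−S=4.3300, hold=5.6305 ⇒ V=5.6305 continue | (k=4,j=3): S=83.2505, K−S=0.0000, hold=0.9296 ⇒ V=0.9296 continue | (k=4,j=4): S=97.9875, K−S=0.0000, hold=0.0000 ⇒ V=0.0000 continue  boundary S*=60.0925
step 3: (k=3,j=0): S=55.3896, K−S=19.6704, hold=19.0267 ⇒ V=19.6704 exercise | (k=3,j=1): S=65.1946, K−S=9.8654, hold=9.9084 ⇒ V=9.9084 continue | (k=3,j=2): S=76.7353, K−S=0.0000, hold=3.0997 ⇒ V=3.0997 continue | (k=3,j=3): S=90.3189, K−S=0.0000, hold=0.4307 ⇒ V=0.4307 continue  boundary S*=55.3896
step 2: (k=2,j=0): S=60.0925, K−S=14.9675, hold=14.3465 ⇒ V=14.9675 exercise | (k=2,j=1): S=70.7300, K−S=4.3300, hold=6.2279 ⇒ V=6.2279 continue | (k=2,j=2): S=83.2505, K−S=0.0000, hold=1.6637 ⇒ V=1.6637 continue  boundary S*=60.0925
step 1: (k=1,j=0): S=65.1946, K−S=9.8654, hold=10.2239 ⇒ V=10.2239 continue | (k=1,j=1): S=76.7353, K−S=0.0000, hold=3.7642 ⇒ V=3.7642 continue  boundary S*=-
step 0: (k=0,j=0): S=70.7300, K−S=4.3300, hold=6.7249 ⇒ V=6.7249 continue  boundary S*=-

price = 6.7249
boundary = - - 60.0925 55.3896 60.0925 65.1946
tree:
6.7249
10.2239 3.7642
14.9675 6.2279 1.6637
19.6704 9.9084 3.0997 0.4307
24.0052 14.9675 5.6305 0.9296 0.0000
28.0007 19.6704 9.8654 2.0063 0.0000 0.0000
31.6836 24.0052 14.9675 4.3300 0.0000 0.0000 0.0000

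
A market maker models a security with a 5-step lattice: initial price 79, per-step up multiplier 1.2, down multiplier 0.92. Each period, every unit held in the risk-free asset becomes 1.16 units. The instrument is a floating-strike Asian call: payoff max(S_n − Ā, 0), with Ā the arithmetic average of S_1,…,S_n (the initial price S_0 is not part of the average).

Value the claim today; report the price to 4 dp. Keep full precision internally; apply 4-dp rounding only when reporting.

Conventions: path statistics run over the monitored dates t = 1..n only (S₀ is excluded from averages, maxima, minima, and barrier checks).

Risk-neutral up-probability p* = (R−d)/(u−d) = (1.16−0.92)/(1.2−0.92) = 0.8571; the claim prices as the p*-weighted sum of path payoffs discounted by R^5.
Enumerate all 2^5 = 32 price paths (U = up ×1.2, D = down ×0.92); each path with k up-moves has probability p*^k·(1−p*)^(5−k).
DDDDD: Ā=61.9449, payoff=0.0000, prob=0.000059
UDDDD: Ā=80.7977, payoff=0.0000, prob=0.000357
DUDDD: Ā=76.3737, payoff=0.0000, prob=0.000357
UUDDD: Ā=99.6178, payoff=0.0000, prob=0.002142
DDUDD: Ā=72.3036, payoff=0.0000, prob=0.000357
UDUDD: Ā=94.3090, payoff=0.0000, prob=0.002142
DUUDD: Ā=89.8850, payoff=0.0000, prob=0.002142
UUUDD: Ā=117.2414, payoff=0.0000, prob=0.012852
DDDUD: Ā=68.5591, payoff=0.0000, prob=0.000357
UDDUD: Ā=89.4249, payoff=0.0000, prob=0.002142
DUDUD: Ā=85.0009, payoff=3.5826, prob=0.002142
UUDUD: Ā=110.8708, payoff=4.6730, prob=0.012852
DDUUD: Ā=80.9309, payoff=7.6527, prob=0.002142
UDUUD: Ā=105.5620, payoff=9.9818, prob=0.012852
DUUUD: Ā=101.1380, payoff=14.4058, prob=0.012852
UUUUD: Ā=131.9191, payoff=18.7901, prob=0.077111
DDDDU: Ā=65.1142, payoff=2.7998, prob=0.000357
UDDDU: Ā=84.9316, payoff=3.6520, prob=0.002142
DUDDU: Ā=80.5076, payoff=8.0760, prob=0.002142
UUDDU: Ā=105.0099, payoff=10.5339, prob=0.012852
DDUDU: Ā=76.4375, payoff=12.1460, prob=0.002142
UDUDU: Ā=99.7011, payoff=15.8427, prob=0.012852
DUUDU: Ā=95.2771, payoff=20.2667, prob=0.012852
UUUDU: Ā=124.2745, payoff=26.4348, prob=0.077111
DDDUU: Ā=72.6930, payoff=15.8905, prob=0.002142
UDDUU: Ā=94.8170, payoff=20.7268, prob=0.012852
DUDUU: Ā=90.3930, payoff=25.1508, prob=0.012852
UUDUU: Ā=117.9039, payoff=32.8054, prob=0.077111
DDUUU: Ā=86.3229, payoff=29.2208, prob=0.012852
UDUUU: Ā=112.5951, payoff=38.1142, prob=0.077111
DUUUU: Ā=108.1711, payoff=42.5382, prob=0.077111
UUUUU: Ā=141.0927, payoff=55.4845, prob=0.462664
Price = Σ prob·payoff / R^5 = 39.955165 / 2.100342 = 19.0232

price = 19.0232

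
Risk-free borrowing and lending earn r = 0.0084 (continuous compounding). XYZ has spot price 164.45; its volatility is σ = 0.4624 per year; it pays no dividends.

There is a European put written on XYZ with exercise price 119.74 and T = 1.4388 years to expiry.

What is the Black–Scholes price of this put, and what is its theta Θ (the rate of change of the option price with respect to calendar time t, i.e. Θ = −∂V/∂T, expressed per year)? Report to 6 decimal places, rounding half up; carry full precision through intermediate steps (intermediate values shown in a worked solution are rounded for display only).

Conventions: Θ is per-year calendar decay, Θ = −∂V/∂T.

σ√T = 0.4624·√1.4388 = 0.554649
d₁ = (ln(S/K) + (r+σ²/2)T) / (σ√T) = (ln(164.45/119.74) + (0.0084+0.4624²/2)·1.4388) / 0.554649 = (0.317284 + 0.165904) / 0.554649 = 0.871159
d₂ = d₁ − σ√T = 0.871159 − 0.554649 = 0.316510
e^{−rT} = 0.987987
N(−d₁) = 0.191834,  N(−d₂) = 0.375808
Put price V = K·e^{−rT}·N(−d₂) − S·N(−d₁) = 44.458611 − 31.547036 = 12.911574
φ(d₁) = (1/√(2π))·e^{−d₁²/2} = 0.272969
Θ = −S·φ(d₁)·σ/(2√T) + r·K·e^{−rT}·N(−d₂) = −8.652359 + 0.373452 = -8.278906

price = 12.911574
Θ = -8.278906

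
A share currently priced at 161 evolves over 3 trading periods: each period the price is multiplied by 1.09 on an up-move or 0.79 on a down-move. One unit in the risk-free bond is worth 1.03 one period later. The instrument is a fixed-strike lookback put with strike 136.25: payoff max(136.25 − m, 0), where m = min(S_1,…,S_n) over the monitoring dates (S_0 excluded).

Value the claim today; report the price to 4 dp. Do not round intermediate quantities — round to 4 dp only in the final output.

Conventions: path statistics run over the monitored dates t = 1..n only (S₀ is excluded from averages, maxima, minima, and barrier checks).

price = 4.0905

Risk-neutral up-probability p* = (R−d)/(u−d) = (1.03−0.79)/(1.09−0.79) = 0.8000; the claim prices as the p*-weighted sum of path payoffs discounted by R^3.
Enumerate all 2^3 = 8 price paths (U = up ×1.09, D = down ×0.79); each path with k up-moves has probability p*^k·(1−p*)^(3−k).
DDD: m=79.3793, payoff=56.8707, prob=0.008000
UDD: m=109.5233, payoff=26.7267, prob=0.032000
DUD: m=109.5233, payoff=26.7267, prob=0.032000
UUD: m=151.1144, payoff=0.0000, prob=0.128000
DDU: m=100.4801, payoff=35.7699, prob=0.032000
UDU: m=138.6371, payoff=0.0000, prob=0.128000
DUU: m=127.1900, payoff=9.0600, prob=0.128000
UUU: m=175.4900, payoff=0.0000, prob=0.512000
Price = Σ prob·payoff / R^3 = 4.469791 / 1.092727 = 4.0905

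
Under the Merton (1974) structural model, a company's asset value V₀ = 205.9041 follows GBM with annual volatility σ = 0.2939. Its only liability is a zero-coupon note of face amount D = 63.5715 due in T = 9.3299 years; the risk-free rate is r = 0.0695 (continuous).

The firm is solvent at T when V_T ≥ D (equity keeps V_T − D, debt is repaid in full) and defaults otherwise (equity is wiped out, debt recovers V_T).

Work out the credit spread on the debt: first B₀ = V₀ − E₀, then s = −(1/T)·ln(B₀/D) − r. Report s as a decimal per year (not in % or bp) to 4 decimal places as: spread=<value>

spread=0.0017

Equity is a call on the firm's assets struck at D = 63.5715:
d₁ = [ln(V₀/D) + (r + σ²/2)T] / (σ√T)
   = [ln(205.9041/63.5715) + (0.0695 + 0.5·0.2939²)·9.3299] / (0.2939·√9.3299)
   = [1.175245 + 1.051373] / 0.897714 = 2.480320
d₂ = d₁ − σ√T = 2.480320 − 0.897714 = 1.582606
N(d₁) = 0.993437,  N(d₂) = 0.943244,  e^(−rT) = 0.522867
E₀ = V₀·N(d₁) − D·e^(−rT)·N(d₂)
   = 205.9041·0.993437 − 63.5715·0.522867·0.943244 = 173.199789
B₀ = V₀ − E₀ = 205.9041 − 173.199789 = 32.704311
spread = −(1/T)·ln(B₀/D) − r = −(1/9.3299)·ln(32.704311/63.5715) − 0.0695 = 0.00173960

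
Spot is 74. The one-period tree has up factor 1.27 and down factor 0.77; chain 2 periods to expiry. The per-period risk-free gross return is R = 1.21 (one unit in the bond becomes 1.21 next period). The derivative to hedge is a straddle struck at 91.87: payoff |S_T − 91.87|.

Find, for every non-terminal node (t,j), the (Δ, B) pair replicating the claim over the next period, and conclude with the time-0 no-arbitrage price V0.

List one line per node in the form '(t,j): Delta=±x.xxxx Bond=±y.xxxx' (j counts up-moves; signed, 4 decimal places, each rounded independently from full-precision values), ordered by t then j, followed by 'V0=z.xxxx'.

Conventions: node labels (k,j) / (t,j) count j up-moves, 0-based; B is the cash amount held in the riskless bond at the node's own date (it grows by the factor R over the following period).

Arbitrage-free pricing uses the up-move probability p* = (R−d)/(u−d) = 0.8800, discounting each step at R = 1.21.
Expiry values: V(2,0)=47.9954, V(2,1)=19.5054, V(2,2)=27.4846
  t=1,j=0: stock 56.9800 → up 72.3646 (V=19.5054), down 43.8746 (V=47.9954). Price 18.9456; hedge Δ=-1.0000, bond B=75.9256.
  t=1,j=1: stock 93.9800 → up 119.3546 (V=27.4846), down 72.3646 (V=19.5054). Price 21.9232; hedge Δ=0.1698, bond B=5.9648.
  t=0,j=0: stock 74.0000 → up 93.9800 (V=21.9232), down 56.9800 (V=18.9456). Price 17.8231; hedge Δ=0.0805, bond B=11.8679.
Check: Δ(0,0)·S0 + B(0,0) = 17.8231 = V0.

(0,0): Delta=0.0805 Bond=11.8679
(1,0): Delta=-1.0000 Bond=75.9256
(1,1): Delta=0.1698 Bond=5.9648
V0=17.8231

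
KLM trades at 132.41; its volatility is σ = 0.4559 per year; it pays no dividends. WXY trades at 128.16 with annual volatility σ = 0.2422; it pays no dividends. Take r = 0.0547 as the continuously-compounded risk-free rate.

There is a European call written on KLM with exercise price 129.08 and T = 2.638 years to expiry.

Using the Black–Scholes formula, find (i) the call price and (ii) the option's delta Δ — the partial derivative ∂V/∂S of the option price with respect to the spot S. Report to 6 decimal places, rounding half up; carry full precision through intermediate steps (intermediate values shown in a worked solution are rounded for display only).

price = 46.469459
Δ = 0.725583

σ√T = 0.4559·√2.638 = 0.740469
d₁ = (ln(S/K) + (r+σ²/2)T) / (σ√T) = (ln(132.41/129.08) + (0.0547+0.4559²/2)·2.638) / 0.740469 = (0.025471 + 0.418446) / 0.740469 = 0.599507
d₂ = d₁ − σ√T = 0.599507 − 0.740469 = -0.140962
e^{−rT} = 0.865629
N(d₁) = 0.725583,  N(d₂) = 0.443950
Call price V = S·N(d₁) − K·e^{−rT}·N(d₂) = 96.074404 − 49.604945 = 46.469459
Δ = N(d₁) = 0.725583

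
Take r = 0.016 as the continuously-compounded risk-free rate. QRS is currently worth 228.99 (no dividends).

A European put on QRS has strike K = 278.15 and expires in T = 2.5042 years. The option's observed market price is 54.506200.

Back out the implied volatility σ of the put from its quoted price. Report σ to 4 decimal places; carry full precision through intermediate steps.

sigma = 0.2043

At σ = 0.2043 the Black–Scholes value reproduces the quote:
σ√T = 0.2043·√2.5042 = 0.323298
d₁ = (ln(S/K) + (r+σ²/2)T) / (σ√T) = (ln(228.99/278.15) + (0.016+0.2043²/2)·2.5042) / 0.323298 = (-0.194482 + 0.092328) / 0.323298 = -0.315976
d₂ = d₁ − σ√T = -0.315976 − 0.323298 = -0.639273
e^{−rT} = 0.960725
N(−d₁) = 0.623989,  N(−d₂) = 0.738677
V = K·e^{−rT}·N(−d₂) − S·N(−d₁) = 197.393550 − 142.887351 = 54.506200 (the quoted price), and the Black–Scholes price is strictly increasing in σ, so σ is unique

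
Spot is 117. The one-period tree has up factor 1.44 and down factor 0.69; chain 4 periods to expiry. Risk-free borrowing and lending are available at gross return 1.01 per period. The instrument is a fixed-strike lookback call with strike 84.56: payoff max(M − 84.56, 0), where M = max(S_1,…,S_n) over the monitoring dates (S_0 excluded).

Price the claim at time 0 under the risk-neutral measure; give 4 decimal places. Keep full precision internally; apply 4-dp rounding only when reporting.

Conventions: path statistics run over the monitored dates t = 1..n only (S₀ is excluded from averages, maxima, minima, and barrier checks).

Set p* = 0.4267 (from d < R < u); the path-dependent value is the discounted p*-expectation over all price paths.
Enumerate all 2^4 = 16 price paths (U = up ×1.44, D = down ×0.69); each path with k up-moves has probability p*^k·(1−p*)^(4−k).
DDDD: M=80.7300, payoff=0.0000, prob=0.108051
UDDD: M=168.4800, payoff=83.9200, prob=0.080410
DUDD: M=116.2512, payoff=31.6912, prob=0.080410
UUDD: M=242.6112, payoff=158.0512, prob=0.059840
DDUD: M=80.7300, payoff=0.0000, prob=0.080410
UDUD: M=168.4800, payoff=83.9200, prob=0.059840
DUUD: M=167.4017, payoff=82.8417, prob=0.059840
UUUD: M=349.3601, payoff=264.8001, prob=0.044532
DDDU: M=80.7300, payoff=0.0000, prob=0.080410
UDDU: M=168.4800, payoff=83.9200, prob=0.059840
DUDU: M=116.2512, payoff=31.6912, prob=0.059840
UUDU: M=242.6112, payoff=158.0512, prob=0.044532
DDUU: M=115.5072, payoff=30.9472, prob=0.059840
UDUU: M=241.0585, payoff=156.4985, prob=0.044532
DUUU: M=241.0585, payoff=156.4985, prob=0.044532
UUUU: M=503.0786, payoff=418.5186, prob=0.033140
Price = Σ prob·payoff / R^4 = 84.141840 / 1.040604 = 80.8587

price = 80.8587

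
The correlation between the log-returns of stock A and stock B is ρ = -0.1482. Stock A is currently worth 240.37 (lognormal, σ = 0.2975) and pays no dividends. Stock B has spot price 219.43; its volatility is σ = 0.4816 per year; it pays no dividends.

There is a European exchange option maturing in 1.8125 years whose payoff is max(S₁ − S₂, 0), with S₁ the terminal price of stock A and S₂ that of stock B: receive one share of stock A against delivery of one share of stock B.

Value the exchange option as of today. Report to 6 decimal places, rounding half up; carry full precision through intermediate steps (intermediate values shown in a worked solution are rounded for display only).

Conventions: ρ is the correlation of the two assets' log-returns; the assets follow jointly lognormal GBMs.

exchange price = 83.297990

σ_eff = √(σ₁² + σ₂² − 2ρσ₁σ₂) = √(0.2975² + 0.4816² − 2·-0.1482·0.2975·0.4816) = 0.602422
d₁ = (ln(S₁/S₂) + (q₂ − q₁ + σ_eff²/2)T) / (σ_eff√T) = (ln(240.37/219.43) + (0.0 − 0.0 + 0.181456)·1.8125) / 0.811035 = 0.517900
d₂ = d₁ − σ_eff√T = 0.517900 − 0.811035 = -0.293135
N(d₁) = 0.697736,  N(d₂) = 0.384709
V = S₁·e^{−q₁T}·N(d₁) − S₂·e^{−q₂T}·N(d₂) = 167.714794 − 84.416804 = 83.297990
Key observation: pricing in stock B-units makes this a unit-strike call on the ratio S₁/S₂ — the risk-free rate cancels and cannot affect the value.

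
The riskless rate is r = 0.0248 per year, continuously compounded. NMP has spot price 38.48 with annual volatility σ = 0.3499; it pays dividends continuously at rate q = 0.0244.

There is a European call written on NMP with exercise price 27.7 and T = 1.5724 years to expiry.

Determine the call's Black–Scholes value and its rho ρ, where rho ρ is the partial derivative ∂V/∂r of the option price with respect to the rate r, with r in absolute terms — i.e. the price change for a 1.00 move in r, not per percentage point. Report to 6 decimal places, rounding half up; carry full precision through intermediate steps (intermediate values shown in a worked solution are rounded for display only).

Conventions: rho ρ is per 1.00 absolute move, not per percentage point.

σ√T = 0.3499·√1.5724 = 0.438758
d₁ = (ln(S/K) + (r−q+σ²/2)T) / (σ√T) = (ln(38.48/27.7) + (0.0248−0.0244+0.3499²/2)·1.5724) / 0.438758 = (0.328706 + 0.096883) / 0.438758 = 0.969986
d₂ = d₁ − σ√T = 0.969986 − 0.438758 = 0.531228
e^{−rT} = 0.961755
e^{−qT} = 0.962360
N(d₁) = 0.833973,  N(d₂) = 0.702370
Call price V = S·e^{−qT}·N(d₁) − K·e^{−rT}·N(d₂) = 30.883381 − 18.711556 = 12.171825
ρ = K·T·e^{−rT}·N(d₂) = 29.422051

price = 12.171825
ρ = 29.422051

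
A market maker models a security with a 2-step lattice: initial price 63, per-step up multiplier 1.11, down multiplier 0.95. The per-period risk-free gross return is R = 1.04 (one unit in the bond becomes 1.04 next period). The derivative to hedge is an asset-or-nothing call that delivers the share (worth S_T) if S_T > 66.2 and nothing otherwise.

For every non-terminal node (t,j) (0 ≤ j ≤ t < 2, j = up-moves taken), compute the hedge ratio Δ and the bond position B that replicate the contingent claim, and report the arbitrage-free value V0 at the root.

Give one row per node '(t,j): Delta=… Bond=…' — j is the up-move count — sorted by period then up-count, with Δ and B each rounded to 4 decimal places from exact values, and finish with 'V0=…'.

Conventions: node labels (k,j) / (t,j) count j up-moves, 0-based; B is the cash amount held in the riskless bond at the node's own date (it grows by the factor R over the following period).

Under the risk-neutral measure, an up-move has probability p* = (R−d)/(u−d) = 0.5625 and values discount at R = 1.04.
At maturity the claim pays: V(2,0)=0.0000, V(2,1)=66.4335, V(2,2)=77.6223
  t=1,j=0: stock 59.8500 → up 66.4335 (V=66.4335), down 56.8575 (V=0.0000). Price 35.9316; hedge Δ=6.9375, bond B=-379.2778.
  t=1,j=1: stock 69.9300 → up 77.6223 (V=77.6223), down 66.4335 (V=66.4335). Price 69.9300; hedge Δ=1.0000, bond B=0.0000.
  t=0,j=0: stock 63.0000 → up 69.9300 (V=69.9300), down 59.8500 (V=35.9316). Price 52.9382; hedge Δ=3.3729, bond B=-159.5520.
Sanity check at the root: Δ(0,0)·S0 + B(0,0) reproduces V0 = 52.9382.

(0,0): Delta=3.3729 Bond=-159.5520
(1,0): Delta=6.9375 Bond=-379.2778
(1,1): Delta=1.0000 Bond=0.0000
V0=52.9382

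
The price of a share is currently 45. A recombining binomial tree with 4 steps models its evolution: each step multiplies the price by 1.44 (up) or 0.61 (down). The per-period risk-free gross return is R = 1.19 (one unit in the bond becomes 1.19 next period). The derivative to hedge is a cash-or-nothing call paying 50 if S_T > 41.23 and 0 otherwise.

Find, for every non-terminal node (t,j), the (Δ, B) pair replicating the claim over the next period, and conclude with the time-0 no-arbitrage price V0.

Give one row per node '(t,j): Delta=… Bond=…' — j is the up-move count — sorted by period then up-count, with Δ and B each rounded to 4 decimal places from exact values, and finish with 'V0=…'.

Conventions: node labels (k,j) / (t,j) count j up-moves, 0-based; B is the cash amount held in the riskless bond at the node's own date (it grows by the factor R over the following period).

(0,0): Delta=0.3505 Bond=0.4224
(1,0): Delta=0.7568 Bond=-10.6483
(1,1): Delta=0.2764 Bond=5.3091
(2,0): Delta=0.0000 Bond=0.0000
(2,1): Delta=0.8949 Bond=-18.1333
(2,2): Delta=0.1634 Bond=16.8571
(3,0): Delta=0.0000 Bond=0.0000
(3,1): Delta=0.0000 Bond=0.0000
(3,2): Delta=1.0583 Bond=-30.8798
(3,3): Delta=0.0000 Bond=42.0168
V0=16.1961

Risk-neutral probability p* = (R−d)/(u−d) = (1.19−0.61)/(1.44−0.61) = 0.6988.
Payoffs at expiry: V(4,0)=0.0000, V(4,1)=0.0000, V(4,2)=0.0000, V(4,3)=50.0000, V(4,4)=50.0000
  t=3,j=0: stock 10.2141 → up 14.7084 (V=0.0000), down 6.2306 (V=0.0000). Price 0.0000; hedge Δ=0.0000, bond B=0.0000.
  t=3,j=1: stock 24.1121 → up 34.7214 (V=0.0000), down 14.7084 (V=0.0000). Price 0.0000; hedge Δ=0.0000, bond B=0.0000.
  t=3,j=2: stock 56.9203 → up 81.9653 (V=50.0000), down 34.7214 (V=0.0000). Price 29.3611; hedge Δ=1.0583, bond B=-30.8798.
  t=3,j=3: stock 134.3693 → up 193.4918 (V=50.0000), down 81.9653 (V=50.0000). Price 42.0168; hedge Δ=0.0000, bond B=42.0168.
  t=2,j=0: stock 16.7445 → up 24.1121 (V=0.0000), down 10.2141 (V=0.0000). Price 0.0000; hedge Δ=0.0000, bond B=0.0000.
  t=2,j=1: stock 39.5280 → up 56.9203 (V=29.3611), down 24.1121 (V=0.0000). Price 17.2415; hedge Δ=0.8949, bond B=-18.1333.
  t=2,j=2: stock 93.3120 → up 134.3693 (V=42.0168), down 56.9203 (V=29.3611). Price 32.1049; hedge Δ=0.1634, bond B=16.8571.
  t=1,j=0: stock 27.4500 → up 39.5280 (V=17.2415), down 16.7445 (V=0.0000). Price 10.1246; hedge Δ=0.7568, bond B=-10.6483.
  t=1,j=1: stock 64.8000 → up 93.3120 (V=32.1049), down 39.5280 (V=17.2415). Price 23.2168; hedge Δ=0.2764, bond B=5.3091.
  t=0,j=0: stock 45.0000 → up 64.8000 (V=23.2168), down 27.4500 (V=10.1246). Price 16.1961; hedge Δ=0.3505, bond B=0.4224.
Verification: the root portfolio costs Δ(0,0)·S0 + B(0,0) = 16.1961, matching V0.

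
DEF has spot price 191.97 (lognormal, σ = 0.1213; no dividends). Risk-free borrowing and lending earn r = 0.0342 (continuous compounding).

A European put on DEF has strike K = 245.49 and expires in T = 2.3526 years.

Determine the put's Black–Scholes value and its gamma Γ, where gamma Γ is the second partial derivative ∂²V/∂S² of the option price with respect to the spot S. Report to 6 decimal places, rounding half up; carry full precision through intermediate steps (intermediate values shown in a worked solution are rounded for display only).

price = 38.504715
Γ = 0.008135

σ√T = 0.1213·√2.3526 = 0.186052
d₁ = (ln(S/K) + (r+σ²/2)T) / (σ√T) = (ln(191.97/245.49) + (0.0342+0.1213²/2)·2.3526) / 0.186052 = (-0.245917 + 0.097767) / 0.186052 = -0.796284
d₂ = d₁ − σ√T = -0.796284 − 0.186052 = -0.982337
e^{−rT} = 0.922693
N(−d₁) = 0.787067,  N(−d₂) = 0.837033
Put price V = K·e^{−rT}·N(−d₂) − S·N(−d₁) = 189.597892 − 151.093178 = 38.504715
φ(d₁) = (1/√(2π))·e^{−d₁²/2} = 0.290552
Γ = φ(d₁) / (S·σ·√T) = 0.008135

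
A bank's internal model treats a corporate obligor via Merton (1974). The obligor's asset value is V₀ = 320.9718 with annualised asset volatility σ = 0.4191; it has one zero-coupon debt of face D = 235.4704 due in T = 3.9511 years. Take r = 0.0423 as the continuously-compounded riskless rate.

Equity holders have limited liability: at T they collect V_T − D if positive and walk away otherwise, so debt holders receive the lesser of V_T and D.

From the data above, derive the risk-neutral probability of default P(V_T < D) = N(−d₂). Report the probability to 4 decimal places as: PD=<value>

With assets at 320.9718 and a single debt payment of 235.4704 at 3.9511 years:
d₁ = [ln(V₀/D) + (r + σ²/2)T] / (σ√T)
   = [ln(320.9718/235.4704) + (0.0423 + 0.5·0.4191²)·3.9511] / (0.4191·√3.9511)
   = [0.309768 + 0.514127] / 0.833061 = 0.988997
d₂ = d₁ − σ√T = 0.988997 − 0.833061 = 0.155936
risk-neutral PD = N(−d₂) = N(-0.155936) = 0.438042

PD=0.4380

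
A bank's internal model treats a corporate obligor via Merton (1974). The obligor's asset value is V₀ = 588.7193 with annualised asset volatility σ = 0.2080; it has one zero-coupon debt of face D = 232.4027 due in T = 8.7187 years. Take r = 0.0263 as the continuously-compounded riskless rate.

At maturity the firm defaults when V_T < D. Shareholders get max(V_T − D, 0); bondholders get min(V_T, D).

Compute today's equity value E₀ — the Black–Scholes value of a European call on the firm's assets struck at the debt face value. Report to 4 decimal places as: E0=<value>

Equity is a call on the firm's assets struck at D = 232.4027:
d₁ = [ln(V₀/D) + (r + σ²/2)T] / (σ√T)
   = [ln(588.7193/232.4027) + (0.0263 + 0.5·0.2080²)·8.7187] / (0.2080·√8.7187)
   = [0.929478 + 0.417905] / 0.614171 = 2.193824
d₂ = d₁ − σ√T = 2.193824 − 0.614171 = 1.579653
N(d₁) = 0.985876,  N(d₂) = 0.942907,  e^(−rT) = 0.795089
E₀ = V₀·N(d₁) − D·e^(−rT)·N(d₂)
   = 588.7193·0.985876 − 232.4027·0.795089·0.942907 = 406.173203

E0=406.1732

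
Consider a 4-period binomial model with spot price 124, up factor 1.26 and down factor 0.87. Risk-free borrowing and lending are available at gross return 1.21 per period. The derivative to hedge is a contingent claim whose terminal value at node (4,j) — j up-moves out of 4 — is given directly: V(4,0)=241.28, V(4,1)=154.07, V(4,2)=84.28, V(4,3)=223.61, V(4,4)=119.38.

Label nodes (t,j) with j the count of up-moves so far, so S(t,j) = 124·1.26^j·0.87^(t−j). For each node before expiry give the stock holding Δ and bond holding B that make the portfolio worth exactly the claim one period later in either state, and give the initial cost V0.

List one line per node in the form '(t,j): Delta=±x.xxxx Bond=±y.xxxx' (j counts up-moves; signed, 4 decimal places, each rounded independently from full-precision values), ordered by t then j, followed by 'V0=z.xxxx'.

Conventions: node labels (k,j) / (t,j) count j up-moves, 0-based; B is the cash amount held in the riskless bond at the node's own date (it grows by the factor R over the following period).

(0,0): Delta=-0.3679 Bond=116.7368
(1,0): Delta=1.4426 Bond=-54.0573
(1,1): Delta=-0.5517 Bond=169.9734
(2,0): Delta=-1.6262 Bond=222.6065
(2,1): Delta=1.7542 Bond=-107.7646
(2,2): Delta=-0.7858 Bond=251.7608
(3,0): Delta=-2.7386 Bond=360.1863
(3,1): Delta=-1.5132 Bond=255.9962
(3,2): Delta=2.0859 Bond=-187.2174
(3,3): Delta=-1.0774 Bond=376.9612
V0=71.1205

Under the risk-neutral measure, an up-move has probability p* = (R−d)/(u−d) = 0.8718 and values discount at R = 1.21.
At maturity the claim pays: V(4,0)=241.2800, V(4,1)=154.0700, V(4,2)=84.2800, V(4,3)=223.6100, V(4,4)=119.3800
(3,0): S=81.6544. Δ = (V_up−V_dn)/(S_up−S_dn) = (154.0700−241.2800)/(102.8845−71.0393) = -2.7386. V = [p*·154.0700 + (1−p*)·241.2800]/1.21 = 136.5709. B = V − Δ·S = 360.1863.
(3,1): S=118.2581. Δ = (V_up−V_dn)/(S_up−S_dn) = (84.2800−154.0700)/(149.0052−102.8845) = -1.5132. V = [p*·84.2800 + (1−p*)·154.0700]/1.21 = 77.0475. B = V − Δ·S = 255.9962.
(3,2): S=171.2703. Δ = (V_up−V_dn)/(S_up−S_dn) = (223.6100−84.2800)/(215.8006−149.0052) = 2.0859. V = [p*·223.6100 + (1−p*)·84.2800]/1.21 = 170.0390. B = V − Δ·S = -187.2174.
(3,3): S=248.0466. Δ = (V_up−V_dn)/(S_up−S_dn) = (119.3800−223.6100)/(312.5387−215.8006) = -1.0774. V = [p*·119.3800 + (1−p*)·223.6100]/1.21 = 109.7048. B = V − Δ·S = 376.9612.
(2,0): S=93.8556. Δ = (V_up−V_dn)/(S_up−S_dn) = (77.0475−136.5709)/(118.2581−81.6544) = -1.6262. V = [p*·77.0475 + (1−p*)·136.5709]/1.21 = 69.9824. B = V − Δ·S = 222.6065.
(2,1): S=135.9288. Δ = (V_up−V_dn)/(S_up−S_dn) = (170.0390−77.0475)/(171.2703−118.2581) = 1.7542. V = [p*·170.0390 + (1−p*)·77.0475]/1.21 = 130.6752. B = V − Δ·S = -107.7646.
(2,2): S=196.8624. Δ = (V_up−V_dn)/(S_up−S_dn) = (109.7048−170.0390)/(248.0466−171.2703) = -0.7858. V = [p*·109.7048 + (1−p*)·170.0390]/1.21 = 97.0578. B = V − Δ·S = 251.7608.
(1,0): S=107.8800. Δ = (V_up−V_dn)/(S_up−S_dn) = (130.6752−69.9824)/(135.9288−93.8556) = 1.4426. V = [p*·130.6752 + (1−p*)·69.9824]/1.21 = 101.5654. B = V − Δ·S = -54.0573.
(1,1): S=156.2400. Δ = (V_up−V_dn)/(S_up−S_dn) = (97.0578−130.6752)/(196.8624−135.9288) = -0.5517. V = [p*·97.0578 + (1−p*)·130.6752]/1.21 = 83.7750. B = V − Δ·S = 169.9734.
(0,0): S=124.0000. Δ = (V_up−V_dn)/(S_up−S_dn) = (83.7750−101.5654)/(156.2400−107.8800) = -0.3679. V = [p*·83.7750 + (1−p*)·101.5654]/1.21 = 71.1205. B = V − Δ·S = 116.7368.
Verification: the root portfolio costs Δ(0,0)·S0 + B(0,0) = 71.1205, matching V0.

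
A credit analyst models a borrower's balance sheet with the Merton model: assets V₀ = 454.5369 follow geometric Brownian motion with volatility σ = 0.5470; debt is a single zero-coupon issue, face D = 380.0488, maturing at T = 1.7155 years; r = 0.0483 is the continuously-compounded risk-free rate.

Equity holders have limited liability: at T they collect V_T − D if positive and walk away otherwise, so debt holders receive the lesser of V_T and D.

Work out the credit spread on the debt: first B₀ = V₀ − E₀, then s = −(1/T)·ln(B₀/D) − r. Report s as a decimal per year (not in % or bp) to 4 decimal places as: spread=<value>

Apply the equity-as-call identities (strike 380.0488, horizon 1.7155 years):
d₁ = [ln(V₀/D) + (r + σ²/2)T] / (σ√T)
   = [ln(454.5369/380.0488) + (0.0483 + 0.5·0.5470²)·1.7155] / (0.5470·√1.7155)
   = [0.178979 + 0.339505] / 0.716445 = 0.723691
d₂ = d₁ − σ√T = 0.723691 − 0.716445 = 0.007246
N(d₁) = 0.765372,  N(d₂) = 0.502891,  e^(−rT) = 0.920481
E₀ = V₀·N(d₁) − D·e^(−rT)·N(d₂)
   = 454.5369·0.765372 − 380.0488·0.920481·0.502891 = 171.964752
B₀ = V₀ − E₀ = 454.5369 − 171.964752 = 282.572148
spread = −(1/T)·ln(B₀/D) − r = −(1/1.7155)·ln(282.572148/380.0488) − 0.0483 = 0.12445766

spread=0.1245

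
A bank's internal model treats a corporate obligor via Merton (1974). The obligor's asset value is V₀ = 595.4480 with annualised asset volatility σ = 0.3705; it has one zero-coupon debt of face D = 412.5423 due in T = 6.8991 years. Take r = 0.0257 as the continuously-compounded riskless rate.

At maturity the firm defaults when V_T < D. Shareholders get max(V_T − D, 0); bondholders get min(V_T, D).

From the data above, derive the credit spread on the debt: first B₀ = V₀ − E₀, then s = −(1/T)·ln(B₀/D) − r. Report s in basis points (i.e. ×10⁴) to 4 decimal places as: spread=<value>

Equity is a call on the firm's assets struck at D = 412.5423:
d₁ = [ln(V₀/D) + (r + σ²/2)T] / (σ√T)
   = [ln(595.4480/412.5423) + (0.0257 + 0.5·0.3705²)·6.8991] / (0.3705·√6.8991)
   = [0.366975 + 0.650827] / 0.973160 = 1.045874
d₂ = d₁ − σ√T = 1.045874 − 0.973160 = 0.072713
N(d₁) = 0.852190,  N(d₂) = 0.528983,  e^(−rT) = 0.837523
E₀ = V₀·N(d₁) − D·e^(−rT)·N(d₂)
   = 595.4480·0.852190 − 412.5423·0.837523·0.528983 = 324.664275
B₀ = V₀ − E₀ = 595.4480 − 324.664275 = 270.783725
spread = −(1/T)·ln(B₀/D) − r = −(1/6.8991)·ln(270.783725/412.5423) − 0.0257 = 0.03532511
in basis points: 0.03532511 × 10⁴ = 353.2511 bp

spread=353.2511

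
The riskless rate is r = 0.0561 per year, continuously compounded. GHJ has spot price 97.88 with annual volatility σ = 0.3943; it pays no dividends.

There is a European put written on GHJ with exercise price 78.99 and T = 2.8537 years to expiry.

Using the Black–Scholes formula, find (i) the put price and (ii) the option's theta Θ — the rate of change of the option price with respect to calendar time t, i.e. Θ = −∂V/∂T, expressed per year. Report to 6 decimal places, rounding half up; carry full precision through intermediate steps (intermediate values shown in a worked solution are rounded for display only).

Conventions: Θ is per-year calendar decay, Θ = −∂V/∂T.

price = 9.412781
Θ = -1.506759

σ√T = 0.3943·√2.8537 = 0.666087
d₁ = (ln(S/K) + (r+σ²/2)T) / (σ√T) = (ln(97.88/78.99) + (0.0561+0.3943²/2)·2.8537) / 0.666087 = (0.214421 + 0.381928) / 0.666087 = 0.895303
d₂ = d₁ − σ√T = 0.895303 − 0.666087 = 0.229216
e^{−rT} = 0.852065
N(−d₁) = 0.185313,  N(−d₂) = 0.409351
Put price V = K·e^{−rT}·N(−d₂) − S·N(−d₁) = 27.551182 − 18.138402 = 9.412781
φ(d₁) = (1/√(2π))·e^{−d₁²/2} = 0.267210
Θ = −S·φ(d₁)·σ/(2√T) + r·K·e^{−rT}·N(−d₂) = −3.052380 + 1.545621 = -1.506759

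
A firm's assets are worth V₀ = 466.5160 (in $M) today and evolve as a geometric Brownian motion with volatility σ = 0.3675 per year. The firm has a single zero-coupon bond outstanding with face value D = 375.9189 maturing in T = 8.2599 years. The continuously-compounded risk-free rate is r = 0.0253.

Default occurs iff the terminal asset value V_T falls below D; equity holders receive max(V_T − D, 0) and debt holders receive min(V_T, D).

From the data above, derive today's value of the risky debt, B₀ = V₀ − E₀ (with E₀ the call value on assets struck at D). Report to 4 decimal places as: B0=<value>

B0=219.3906

With assets at 466.5160 and a single debt payment of 375.9189 at 8.2599 years:
d₁ = [ln(V₀/D) + (r + σ²/2)T] / (σ√T)
   = [ln(466.5160/375.9189) + (0.0253 + 0.5·0.3675²)·8.2599] / (0.3675·√8.2599)
   = [0.215919 + 0.766751] / 1.056197 = 0.930385
d₂ = d₁ − σ√T = 0.930385 − 1.056197 = -0.125811
N(d₁) = 0.823914,  N(d₂) = 0.449941,  e^(−rT) = 0.811415
E₀ = V₀·N(d₁) − D·e^(−rT)·N(d₂)
   = 466.5160·0.823914 − 375.9189·0.811415·0.449941 = 247.125418
B₀ = V₀ − E₀ = 466.5160 − 247.125418 = 219.390582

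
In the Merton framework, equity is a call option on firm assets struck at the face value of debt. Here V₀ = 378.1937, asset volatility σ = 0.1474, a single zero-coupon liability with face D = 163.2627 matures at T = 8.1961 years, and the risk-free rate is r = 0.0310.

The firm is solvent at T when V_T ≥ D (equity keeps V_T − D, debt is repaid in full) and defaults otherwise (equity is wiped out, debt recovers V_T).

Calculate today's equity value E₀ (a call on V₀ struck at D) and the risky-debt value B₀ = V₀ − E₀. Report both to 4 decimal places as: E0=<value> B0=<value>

Work the structural quantities from V₀ = 378.1937 against face 163.2627:
d₁ = [ln(V₀/D) + (r + σ²/2)T] / (σ√T)
   = [ln(378.1937/163.2627) + (0.0310 + 0.5·0.1474²)·8.1961] / (0.1474·√8.1961)
   = [0.840046 + 0.343116] / 0.421989 = 2.803776
d₂ = d₁ − σ√T = 2.803776 − 0.421989 = 2.381787
N(d₁) = 0.997475,  N(d₂) = 0.991386,  e^(−rT) = 0.775630
E₀ = V₀·N(d₁) − D·e^(−rT)·N(d₂)
   = 378.1937·0.997475 − 163.2627·0.775630·0.991386 = 251.697947
B₀ = V₀ − E₀ = 378.1937 − 251.697947 = 126.495753

E0=251.6979 B0=126.4958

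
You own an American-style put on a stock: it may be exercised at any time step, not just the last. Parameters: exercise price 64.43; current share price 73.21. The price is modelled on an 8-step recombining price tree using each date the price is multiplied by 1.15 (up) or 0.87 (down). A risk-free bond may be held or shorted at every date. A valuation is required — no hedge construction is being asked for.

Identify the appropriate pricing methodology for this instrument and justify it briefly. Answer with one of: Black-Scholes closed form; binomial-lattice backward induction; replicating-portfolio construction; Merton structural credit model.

framework: binomial-lattice backward induction

Key observation: an American put (K = 64.43, S₀ = 73.21) on a 8-date tree has no closed form — the optimal stopping decision is embedded and must be resolved recursively from expiry.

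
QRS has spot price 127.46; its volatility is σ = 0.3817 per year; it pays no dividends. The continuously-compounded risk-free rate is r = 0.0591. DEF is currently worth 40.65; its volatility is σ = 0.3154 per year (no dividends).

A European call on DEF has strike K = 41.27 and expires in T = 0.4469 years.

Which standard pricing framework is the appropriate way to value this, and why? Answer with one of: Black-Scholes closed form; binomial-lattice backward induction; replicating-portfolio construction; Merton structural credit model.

framework: Black-Scholes closed form

Key observation: a European claim on DEF (strike 41.27) — a lognormal (GBM) underlying with constant rate and volatility — has an exact closed-form value; no lattice or capital structure is involved.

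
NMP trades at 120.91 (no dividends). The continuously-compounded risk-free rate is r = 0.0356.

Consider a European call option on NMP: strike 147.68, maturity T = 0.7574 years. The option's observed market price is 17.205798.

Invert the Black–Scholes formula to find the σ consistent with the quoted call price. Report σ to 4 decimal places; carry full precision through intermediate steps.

At σ = 0.5982 the Black–Scholes value reproduces the quote:
σ√T = 0.5982·√0.7574 = 0.520606
d₁ = (ln(S/K) + (r+σ²/2)T) / (σ√T) = (ln(120.91/147.68) + (0.0356+0.5982²/2)·0.7574) / 0.520606 = (-0.200001 + 0.162479) / 0.520606 = -0.072075
d₂ = d₁ − σ√T = -0.072075 − 0.520606 = -0.592681
e^{−rT} = 0.973397
N(d₁) = 0.471271,  N(d₂) = 0.276697
V = S·N(d₁) − K·e^{−rT}·N(d₂) = 56.981394 − 39.775595 = 17.205798 (the quoted price), and the Black–Scholes price is strictly increasing in σ, so σ is unique

sigma = 0.5982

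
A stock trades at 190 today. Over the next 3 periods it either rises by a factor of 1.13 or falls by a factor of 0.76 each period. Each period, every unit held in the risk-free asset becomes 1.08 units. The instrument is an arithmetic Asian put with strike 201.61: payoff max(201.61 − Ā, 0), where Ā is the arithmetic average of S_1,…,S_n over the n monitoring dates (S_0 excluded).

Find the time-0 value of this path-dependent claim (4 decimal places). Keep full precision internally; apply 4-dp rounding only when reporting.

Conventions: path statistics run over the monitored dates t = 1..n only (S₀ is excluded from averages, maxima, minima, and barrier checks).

price = 6.4338

With p* = (R−d)/(u−d) = 0.8649, sum probability × payoff across the paths and divide by R^3.
Enumerate all 2^3 = 8 price paths (U = up ×1.13, D = down ×0.76); each path with k up-moves has probability p*^k·(1−p*)^(3−k).
DDD: Ā=112.5165, payoff=89.0935, prob=0.002468
UDD: Ā=167.2942, payoff=34.3158, prob=0.015794
DUD: Ā=143.8609, payoff=57.7491, prob=0.015794
UUD: Ā=213.8985, payoff=0.0000, prob=0.101080
DDU: Ā=126.0516, payoff=75.5584, prob=0.015794
UDU: Ā=187.4188, payoff=14.1912, prob=0.101080
DUU: Ā=163.9855, payoff=37.6245, prob=0.101080
UUU: Ā=243.8205, payoff=0.0000, prob=0.646911
Price = Σ prob·payoff / R^3 = 8.104792 / 1.259712 = 6.4338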